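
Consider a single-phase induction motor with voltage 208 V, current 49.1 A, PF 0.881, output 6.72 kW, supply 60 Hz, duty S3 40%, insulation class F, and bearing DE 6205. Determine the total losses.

P_in = V·I·cosφ = 208×49.1×0.881 = 8997 W
P_out = 6720 W
Losses = P_in − P_out = 8997 − 6720 = 2277 W

2.28 kW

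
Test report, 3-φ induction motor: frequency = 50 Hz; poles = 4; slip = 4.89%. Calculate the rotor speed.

n_s = 120f/p = 120×50/4 = 1500 rpm
n = n_s(1 − s) = 1500 × (1 − 0.0489) = 1427 rpm

1427 rpm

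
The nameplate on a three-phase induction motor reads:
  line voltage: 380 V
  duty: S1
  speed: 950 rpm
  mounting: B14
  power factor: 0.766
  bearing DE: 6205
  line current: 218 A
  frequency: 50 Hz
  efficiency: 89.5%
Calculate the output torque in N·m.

P_in = √3·V·I·cosφ = 1.732 × 380 × 218 × 0.766 = 109905 W
P_out = η·P_in = 0.895 × 109905 = 98365 W
n = 950 rpm
ω = 2π×950/60 = 99.48 rad/s
τ = P_out/ω = 98365/99.48 = 989 N·m

989 N·m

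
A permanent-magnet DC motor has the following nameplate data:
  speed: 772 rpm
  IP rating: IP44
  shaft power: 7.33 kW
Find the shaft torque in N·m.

ω = 2π × 772/60 = 80.84 rad/s
τ = P/ω = 7330/80.84 = 90.7 N·m

90.7 N·m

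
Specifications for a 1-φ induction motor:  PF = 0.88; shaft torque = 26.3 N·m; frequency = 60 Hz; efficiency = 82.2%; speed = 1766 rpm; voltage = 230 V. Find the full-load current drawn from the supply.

29.2 A

ω = 2π×1766/60 = 184.9 rad/s; P_out = τω = 26.3 × 184.9 = 4863 W
P_in = P_out / η = 4863 / 0.822 = 5916 W
I = P_in / (V·cosφ) = 5916 / (230 × 0.88) = 29.2 A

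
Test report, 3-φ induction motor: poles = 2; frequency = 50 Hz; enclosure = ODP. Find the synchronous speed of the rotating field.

n_s = 120f/p = 120×50/2 = 3000 rpm

3000 rpm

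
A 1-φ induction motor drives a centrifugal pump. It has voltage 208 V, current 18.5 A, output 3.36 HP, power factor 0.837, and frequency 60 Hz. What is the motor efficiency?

P_out = 3.36 × 746 = 2507 W
P_in = V·I·cosφ = 208 × 18.5 × 0.837 = 3221 W
η = P_out / P_in = 2507 / 3221 = 0.778 = 77.8%

77.8 %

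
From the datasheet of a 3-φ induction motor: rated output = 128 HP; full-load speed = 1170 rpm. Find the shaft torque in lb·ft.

575 lb·ft

P_out = 128 × 746 = 95488 W
ω = 2π × 1170/60 = 122.5 rad/s
τ = P_out/ω = 95488/122.5 = 779.5 N·m
In lb·ft: 779.5/1.356 = 575 lb·ft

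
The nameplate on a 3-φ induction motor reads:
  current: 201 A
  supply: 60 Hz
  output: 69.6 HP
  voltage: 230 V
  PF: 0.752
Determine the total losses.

8290 W

P_in = √3·V·I·cosφ = 1.732×230×201×0.752 = 60213 W
P_out = 69.6×746 = 51922 W
Losses = P_in − P_out = 60213 − 51922 = 8291 W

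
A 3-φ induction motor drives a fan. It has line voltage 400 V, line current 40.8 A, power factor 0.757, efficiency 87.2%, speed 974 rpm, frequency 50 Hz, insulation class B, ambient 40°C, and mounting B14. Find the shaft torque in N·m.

183 N·m

P_in = √3·V·I·cosφ = 1.732 × 400 × 40.8 × 0.757 = 21398 W
P_out = η·P_in = 0.872 × 21398 = 18659 W
n = 974 rpm
ω = 2π×974/60 = 102 rad/s
τ = P_out/ω = 18659/102 = 183 N·m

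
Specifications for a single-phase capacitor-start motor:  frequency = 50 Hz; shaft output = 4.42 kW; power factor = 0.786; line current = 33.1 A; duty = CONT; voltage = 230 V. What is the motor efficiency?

P_out = 4.42 kW = 4420 W
P_in = V·I·cosφ = 230 × 33.1 × 0.786 = 5984 W
η = P_out / P_in = 4420 / 5984 = 0.739 = 73.9%

73.9 %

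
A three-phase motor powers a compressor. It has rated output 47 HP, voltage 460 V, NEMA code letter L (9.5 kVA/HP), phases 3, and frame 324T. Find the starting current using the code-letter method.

S_LR = 9.5 × 47 = 446.5 kVA
I_LR = S_LR/(√3·V_L) = 446500/(1.732×460) = 560 A

560 A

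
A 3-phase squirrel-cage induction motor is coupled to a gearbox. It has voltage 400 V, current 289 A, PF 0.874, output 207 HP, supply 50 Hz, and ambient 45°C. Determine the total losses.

P_in = √3·V·I·cosφ = 1.732×400×289×0.874 = 174992 W
P_out = 207×746 = 154422 W
Losses = P_in − P_out = 174992 − 154422 = 20570 W

20600 W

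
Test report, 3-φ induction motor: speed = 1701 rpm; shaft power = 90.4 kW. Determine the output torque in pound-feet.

ω = 2π × 1701/60 = 178.1 rad/s
τ = P/ω = 90400/178.1 = 507.6 N·m
In lb·ft: 507.6/1.356 = 374 lb·ft

374 lb·ft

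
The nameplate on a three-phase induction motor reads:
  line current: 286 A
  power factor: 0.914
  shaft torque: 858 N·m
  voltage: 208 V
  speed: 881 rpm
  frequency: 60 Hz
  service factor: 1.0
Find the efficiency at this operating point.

ω = 2π × 881/60 = 92.26 rad/s; P_out = τω = 858 × 92.26 = 79159 W
P_in = √3·V_L·I_L·cosφ = 1.732 × 208 × 286 × 0.914 = 94172 W
η = P_out / P_in = 79159 / 94172 = 0.841 = 84.1%

84.1 %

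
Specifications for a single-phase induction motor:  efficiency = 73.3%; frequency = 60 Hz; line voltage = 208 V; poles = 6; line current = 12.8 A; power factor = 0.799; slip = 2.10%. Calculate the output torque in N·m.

12.7 N·m

P_in = V·I·cosφ = 208 × 12.8 × 0.799 = 2127 W
P_out = η·P_in = 0.733 × 2127 = 1559 W
n_s = 120×60/6 = 1200 rpm; n = 1200×(1−0.021) = 1175 rpm
ω = 2π×1175/60 = 123 rad/s
τ = P_out/ω = 1559/123 = 12.7 N·m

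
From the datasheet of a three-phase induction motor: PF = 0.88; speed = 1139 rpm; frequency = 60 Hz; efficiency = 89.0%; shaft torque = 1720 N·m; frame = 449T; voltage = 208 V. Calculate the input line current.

727 A

ω = 2π×1139/60 = 119.3 rad/s; P_out = τω = 1720 × 119.3 = 205196 W
P_in = P_out / η = 205196 / 0.890 = 230557 W
I_L = P_in / (√3·V_L·cosφ) = 230557 / (1.732 × 208 × 0.88) = 727 A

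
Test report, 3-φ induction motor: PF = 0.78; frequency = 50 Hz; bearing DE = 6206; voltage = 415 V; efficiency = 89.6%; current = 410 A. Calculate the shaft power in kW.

206 kW

P_in = √3·V·I·cosφ = 1.732 × 415 × 410 × 0.78 = 229866 W
P_out = η·P_in = 0.896 × 229866 = 205960 W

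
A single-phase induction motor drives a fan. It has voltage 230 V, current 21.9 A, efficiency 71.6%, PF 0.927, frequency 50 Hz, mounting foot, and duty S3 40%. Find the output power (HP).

P_in = V·I·cosφ = 230 × 21.9 × 0.927 = 4669 W
P_out = η·P_in = 0.716 × 4669 = 3343 W
= 3343/746 = 4.48 HP

4.48 HP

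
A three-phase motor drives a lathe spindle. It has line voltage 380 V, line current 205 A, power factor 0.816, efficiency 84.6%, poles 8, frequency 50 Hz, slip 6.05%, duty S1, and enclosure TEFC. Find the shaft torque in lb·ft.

P_in = √3·V·I·cosφ = 1.732 × 380 × 205 × 0.816 = 110097 W
P_out = η·P_in = 0.846 × 110097 = 93142 W
n_s = 120×50/8 = 750 rpm; n = 750×(1−0.0605) = 705 rpm
ω = 2π×705/60 = 73.83 rad/s
τ = P_out/ω = 93142/73.83 = 1262 N·m
In lb·ft: 1262/1.356 = 931 lb·ft

931 lb·ft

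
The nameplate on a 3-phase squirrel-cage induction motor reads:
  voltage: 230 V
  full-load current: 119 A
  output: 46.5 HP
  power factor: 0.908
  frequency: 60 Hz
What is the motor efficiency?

80.6 %

P_out = 46.5 × 746 = 34689 W
P_in = √3·V_L·I_L·cosφ = 1.732 × 230 × 119 × 0.908 = 43044 W
η = P_out / P_in = 34689 / 43044 = 0.806 = 80.6%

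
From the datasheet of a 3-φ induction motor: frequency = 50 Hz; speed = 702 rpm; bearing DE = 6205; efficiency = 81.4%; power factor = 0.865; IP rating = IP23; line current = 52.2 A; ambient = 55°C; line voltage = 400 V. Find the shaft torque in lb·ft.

P_in = √3·V·I·cosφ = 1.732 × 400 × 52.2 × 0.865 = 31282 W
P_out = η·P_in = 0.814 × 31282 = 25464 W
n = 702 rpm
ω = 2π×702/60 = 73.51 rad/s
τ = P_out/ω = 25464/73.51 = 346.4 N·m
In lb·ft: 346.4/1.356 = 255 lb·ft

255 lb·ft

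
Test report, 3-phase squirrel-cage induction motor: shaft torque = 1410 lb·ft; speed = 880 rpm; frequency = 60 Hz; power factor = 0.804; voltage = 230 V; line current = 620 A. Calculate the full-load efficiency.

88.7 %

τ = 1410 lb·ft × 1.356 = 1912 N·m
ω = 2π × 880/60 = 92.15 rad/s; P_out = τω = 1912 × 92.15 = 176191 W
P_in = √3·V_L·I_L·cosφ = 1.732 × 230 × 620 × 0.804 = 198574 W
η = P_out / P_in = 176191 / 198574 = 0.887 = 88.7%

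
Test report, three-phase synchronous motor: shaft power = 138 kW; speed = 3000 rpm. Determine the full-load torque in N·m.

ω = 2π × 3000/60 = 314.2 rad/s
τ = P/ω = 138000/314.2 = 439 N·m

439 N·m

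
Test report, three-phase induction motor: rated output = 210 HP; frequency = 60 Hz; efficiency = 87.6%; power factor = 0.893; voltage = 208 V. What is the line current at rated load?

556 A

P_out = 210 × 746 = 156660 W
P_in = P_out / η = 156660 / 0.876 = 178836 W
I_L = P_in / (√3·V_L·cosφ) = 178836 / (1.732 × 208 × 0.893) = 556 A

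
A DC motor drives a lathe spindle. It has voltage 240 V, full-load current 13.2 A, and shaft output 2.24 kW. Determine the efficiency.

70.7 %

P_out = 2.24 kW = 2240 W
P_in = V·I = 240 × 13.2 = 3168 W
η = P_out / P_in = 2240 / 3168 = 0.707 = 70.7%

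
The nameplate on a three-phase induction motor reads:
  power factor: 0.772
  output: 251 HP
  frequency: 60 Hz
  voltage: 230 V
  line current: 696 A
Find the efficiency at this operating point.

P_out = 251 × 746 = 187246 W
P_in = √3·V_L·I_L·cosφ = 1.732 × 230 × 696 × 0.772 = 214044 W
η = P_out / P_in = 187246 / 214044 = 0.875 = 87.5%

87.5 %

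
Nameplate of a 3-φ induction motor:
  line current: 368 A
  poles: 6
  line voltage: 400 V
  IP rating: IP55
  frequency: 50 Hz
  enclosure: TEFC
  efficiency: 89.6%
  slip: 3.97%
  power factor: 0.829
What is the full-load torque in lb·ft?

P_in = √3·V·I·cosφ = 1.732 × 400 × 368 × 0.829 = 211354 W
P_out = η·P_in = 0.896 × 211354 = 189373 W
n_s = 120×50/6 = 1000 rpm; n = 1000×(1−0.0397) = 960 rpm
ω = 2π×960/60 = 100.5 rad/s
τ = P_out/ω = 189373/100.5 = 1884 N·m
In lb·ft: 1884/1.356 = 1390 lb·ft

1390 lb·ft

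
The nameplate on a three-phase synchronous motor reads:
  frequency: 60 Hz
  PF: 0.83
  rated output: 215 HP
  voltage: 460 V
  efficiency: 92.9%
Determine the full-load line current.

261 A

P_out = 215 × 746 = 160390 W
P_in = P_out / η = 160390 / 0.929 = 172648 W
I_L = P_in / (√3·V_L·cosφ) = 172648 / (1.732 × 460 × 0.83) = 261 A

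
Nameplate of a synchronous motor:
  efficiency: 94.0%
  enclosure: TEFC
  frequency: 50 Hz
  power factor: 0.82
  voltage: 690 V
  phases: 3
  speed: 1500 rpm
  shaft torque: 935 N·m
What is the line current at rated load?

ω = 2π×1500/60 = 157.1 rad/s; P_out = τω = 935 × 157.1 = 146889 W
P_in = P_out / η = 146889 / 0.940 = 156265 W
I_L = P_in / (√3·V_L·cosφ) = 156265 / (1.732 × 690 × 0.82) = 159 A

159 A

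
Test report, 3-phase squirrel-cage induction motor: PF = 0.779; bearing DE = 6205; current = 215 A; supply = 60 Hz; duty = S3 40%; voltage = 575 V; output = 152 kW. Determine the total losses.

P_in = √3·V·I·cosφ = 1.732×575×215×0.779 = 166798 W
P_out = 152000 W
Losses = P_in − P_out = 166798 − 152000 = 14798 W

14.8 kW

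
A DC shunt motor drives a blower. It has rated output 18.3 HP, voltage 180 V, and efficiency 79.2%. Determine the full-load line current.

95.8 A

P_out = 18.3 × 746 = 13652 W
P_in = P_out / η = 13652 / 0.792 = 17237 W
I = P_in / V = 17237 / 180 = 95.8 A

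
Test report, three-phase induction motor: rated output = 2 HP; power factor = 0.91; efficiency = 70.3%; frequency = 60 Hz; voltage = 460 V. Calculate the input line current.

P_out = 2 × 746 = 1492 W
P_in = P_out / η = 1492 / 0.703 = 2122 W
I_L = P_in / (√3·V_L·cosφ) = 2122 / (1.732 × 460 × 0.91) = 2.93 A

2.93 A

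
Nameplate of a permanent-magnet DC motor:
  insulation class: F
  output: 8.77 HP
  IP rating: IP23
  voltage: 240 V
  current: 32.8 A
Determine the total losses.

P_in = V·I = 240×32.8 = 7872 W
P_out = 8.77×746 = 6542 W
Losses = P_in − P_out = 7872 − 6542 = 1330 W

1330 W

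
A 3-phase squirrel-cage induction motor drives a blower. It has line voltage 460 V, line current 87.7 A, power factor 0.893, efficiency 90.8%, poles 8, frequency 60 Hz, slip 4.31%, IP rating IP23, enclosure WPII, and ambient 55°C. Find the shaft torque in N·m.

P_in = √3·V·I·cosφ = 1.732 × 460 × 87.7 × 0.893 = 62396 W
P_out = η·P_in = 0.908 × 62396 = 56656 W
n_s = 120×60/8 = 900 rpm; n = 900×(1−0.0431) = 861 rpm
ω = 2π×861/60 = 90.16 rad/s
τ = P_out/ω = 56656/90.16 = 628 N·m

628 N·m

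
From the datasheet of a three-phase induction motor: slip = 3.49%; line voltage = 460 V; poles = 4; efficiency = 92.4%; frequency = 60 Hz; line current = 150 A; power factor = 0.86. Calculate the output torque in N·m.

522 N·m

P_in = √3·V·I·cosφ = 1.732 × 460 × 150 × 0.86 = 102777 W
P_out = η·P_in = 0.924 × 102777 = 94966 W
n_s = 120×60/4 = 1800 rpm; n = 1800×(1−0.0349) = 1737 rpm
ω = 2π×1737/60 = 181.9 rad/s
τ = P_out/ω = 94966/181.9 = 522 N·m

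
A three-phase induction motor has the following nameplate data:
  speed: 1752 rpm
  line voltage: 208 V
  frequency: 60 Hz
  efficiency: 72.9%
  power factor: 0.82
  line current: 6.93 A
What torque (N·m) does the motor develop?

8.13 N·m

P_in = √3·V·I·cosφ = 1.732 × 208 × 6.93 × 0.82 = 2047 W
P_out = η·P_in = 0.729 × 2047 = 1492 W
n = 1752 rpm
ω = 2π×1752/60 = 183.5 rad/s
τ = P_out/ω = 1492/183.5 = 8.13 N·m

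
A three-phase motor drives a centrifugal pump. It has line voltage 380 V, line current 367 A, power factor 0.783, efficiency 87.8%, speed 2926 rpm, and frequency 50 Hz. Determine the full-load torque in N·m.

542 N·m

P_in = √3·V·I·cosφ = 1.732 × 380 × 367 × 0.783 = 189130 W
P_out = η·P_in = 0.878 × 189130 = 166056 W
n = 2926 rpm
ω = 2π×2926/60 = 306.4 rad/s
τ = P_out/ω = 166056/306.4 = 542 N·m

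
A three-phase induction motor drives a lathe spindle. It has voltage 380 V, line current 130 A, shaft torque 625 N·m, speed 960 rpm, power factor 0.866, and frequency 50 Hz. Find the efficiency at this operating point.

84.8 %

ω = 2π × 960/60 = 100.5 rad/s; P_out = τω = 625 × 100.5 = 62813 W
P_in = √3·V_L·I_L·cosφ = 1.732 × 380 × 130 × 0.866 = 74096 W
η = P_out / P_in = 62813 / 74096 = 0.848 = 84.8%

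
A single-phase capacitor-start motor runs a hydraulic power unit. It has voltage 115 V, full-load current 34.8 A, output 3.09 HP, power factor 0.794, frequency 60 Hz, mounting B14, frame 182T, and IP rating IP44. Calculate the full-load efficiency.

72.5 %

P_out = 3.09 × 746 = 2305 W
P_in = V·I·cosφ = 115 × 34.8 × 0.794 = 3178 W
η = P_out / P_in = 2305 / 3178 = 0.725 = 72.5%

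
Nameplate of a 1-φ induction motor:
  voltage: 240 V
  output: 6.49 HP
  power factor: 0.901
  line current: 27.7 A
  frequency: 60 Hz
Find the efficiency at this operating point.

P_out = 6.49 × 746 = 4842 W
P_in = V·I·cosφ = 240 × 27.7 × 0.901 = 5990 W
η = P_out / P_in = 4842 / 5990 = 0.808 = 80.8%

80.8 %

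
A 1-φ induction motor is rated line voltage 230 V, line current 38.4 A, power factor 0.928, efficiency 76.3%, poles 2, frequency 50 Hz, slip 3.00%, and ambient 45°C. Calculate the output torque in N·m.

20.5 N·m

P_in = V·I·cosφ = 230 × 38.4 × 0.928 = 8196 W
P_out = η·P_in = 0.763 × 8196 = 6254 W
n_s = 120×50/2 = 3000 rpm; n = 3000×(1−0.03) = 2910 rpm
ω = 2π×2910/60 = 304.7 rad/s
τ = P_out/ω = 6254/304.7 = 20.5 N·m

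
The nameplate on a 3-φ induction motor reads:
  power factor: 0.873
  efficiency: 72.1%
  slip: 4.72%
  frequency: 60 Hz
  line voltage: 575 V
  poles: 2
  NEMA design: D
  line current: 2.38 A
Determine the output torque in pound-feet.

P_in = √3·V·I·cosφ = 1.732 × 575 × 2.38 × 0.873 = 2069 W
P_out = η·P_in = 0.721 × 2069 = 1492 W
n_s = 120×60/2 = 3600 rpm; n = 3600×(1−0.0472) = 3430 rpm
ω = 2π×3430/60 = 359.2 rad/s
τ = P_out/ω = 1492/359.2 = 4.154 N·m
In lb·ft: 4.154/1.356 = 3.06 lb·ft

3.06 lb·ft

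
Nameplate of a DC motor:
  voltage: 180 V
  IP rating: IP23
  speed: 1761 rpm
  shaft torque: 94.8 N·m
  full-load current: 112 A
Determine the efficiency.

ω = 2π × 1761/60 = 184.4 rad/s; P_out = τω = 94.8 × 184.4 = 17481 W
P_in = V·I = 180 × 112 = 20160 W
η = P_out / P_in = 17481 / 20160 = 0.867 = 86.7%

86.7 %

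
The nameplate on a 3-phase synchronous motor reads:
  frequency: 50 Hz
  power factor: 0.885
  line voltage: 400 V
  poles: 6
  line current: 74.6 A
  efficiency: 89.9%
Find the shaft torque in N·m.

393 N·m

P_in = √3·V·I·cosφ = 1.732 × 400 × 74.6 × 0.885 = 45739 W
P_out = η·P_in = 0.899 × 45739 = 41119 W
n = n_s = 120×50/6 = 1000 rpm (synchronous)
ω = 2π×1000/60 = 104.7 rad/s
τ = P_out/ω = 41119/104.7 = 393 N·m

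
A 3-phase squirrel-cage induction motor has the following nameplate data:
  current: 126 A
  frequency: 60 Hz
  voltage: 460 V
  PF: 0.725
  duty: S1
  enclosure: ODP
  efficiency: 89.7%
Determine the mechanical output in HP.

87.5 HP

P_in = √3·V·I·cosφ = 1.732 × 460 × 126 × 0.725 = 72780 W
P_out = η·P_in = 0.897 × 72780 = 65284 W
= 65284/746 = 87.5 HP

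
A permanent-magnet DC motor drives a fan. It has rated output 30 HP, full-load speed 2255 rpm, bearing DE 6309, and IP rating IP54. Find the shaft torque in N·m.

94.8 N·m

P_out = 30 × 746 = 22380 W
ω = 2π × 2255/60 = 236.1 rad/s
τ = P_out/ω = 22380/236.1 = 94.8 N·m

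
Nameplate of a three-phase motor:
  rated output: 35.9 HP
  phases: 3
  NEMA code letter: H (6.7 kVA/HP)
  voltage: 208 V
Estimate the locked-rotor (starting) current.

668 A

S_LR = 6.7 × 35.9 = 240.53 kVA
I_LR = S_LR/(√3·V_L) = 240530/(1.732×208) = 668 A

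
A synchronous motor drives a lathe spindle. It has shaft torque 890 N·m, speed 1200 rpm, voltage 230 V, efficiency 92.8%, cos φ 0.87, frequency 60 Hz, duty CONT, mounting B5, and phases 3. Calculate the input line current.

ω = 2π×1200/60 = 125.7 rad/s; P_out = τω = 890 × 125.7 = 111873 W
P_in = P_out / η = 111873 / 0.928 = 120553 W
I_L = P_in / (√3·V_L·cosφ) = 120553 / (1.732 × 230 × 0.87) = 348 A

348 A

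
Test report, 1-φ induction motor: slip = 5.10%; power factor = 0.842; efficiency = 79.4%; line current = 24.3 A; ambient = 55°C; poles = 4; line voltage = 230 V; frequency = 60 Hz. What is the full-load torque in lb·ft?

15.4 lb·ft

P_in = V·I·cosφ = 230 × 24.3 × 0.842 = 4706 W
P_out = η·P_in = 0.794 × 4706 = 3737 W
n_s = 120×60/4 = 1800 rpm; n = 1800×(1−0.051) = 1708 rpm
ω = 2π×1708/60 = 178.9 rad/s
τ = P_out/ω = 3737/178.9 = 20.89 N·m
In lb·ft: 20.89/1.356 = 15.4 lb·ft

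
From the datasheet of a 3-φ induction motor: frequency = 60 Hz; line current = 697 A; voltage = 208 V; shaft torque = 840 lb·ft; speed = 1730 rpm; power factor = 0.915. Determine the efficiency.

89.8 %

τ = 840 lb·ft × 1.356 = 1139 N·m
ω = 2π × 1730/60 = 181.2 rad/s; P_out = τω = 1139 × 181.2 = 206387 W
P_in = √3·V_L·I_L·cosφ = 1.732 × 208 × 697 × 0.915 = 229755 W
η = P_out / P_in = 206387 / 229755 = 0.898 = 89.8%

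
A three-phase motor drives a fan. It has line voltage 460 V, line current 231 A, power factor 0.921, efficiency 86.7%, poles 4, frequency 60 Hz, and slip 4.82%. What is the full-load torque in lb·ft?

P_in = √3·V·I·cosφ = 1.732 × 460 × 231 × 0.921 = 169503 W
P_out = η·P_in = 0.867 × 169503 = 146959 W
n_s = 120×60/4 = 1800 rpm; n = 1800×(1−0.0482) = 1713 rpm
ω = 2π×1713/60 = 179.4 rad/s
τ = P_out/ω = 146959/179.4 = 819.2 N·m
In lb·ft: 819.2/1.356 = 604 lb·ft

604 lb·ft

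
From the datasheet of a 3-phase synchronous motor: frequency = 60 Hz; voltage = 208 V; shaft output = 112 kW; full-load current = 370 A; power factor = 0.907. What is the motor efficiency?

P_out = 112 kW = 112000 W
P_in = √3·V_L·I_L·cosφ = 1.732 × 208 × 370 × 0.907 = 120898 W
η = P_out / P_in = 112000 / 120898 = 0.926 = 92.6%

92.6 %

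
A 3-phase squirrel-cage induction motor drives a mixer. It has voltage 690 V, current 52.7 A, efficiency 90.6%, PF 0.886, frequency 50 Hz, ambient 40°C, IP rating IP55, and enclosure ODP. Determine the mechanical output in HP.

P_in = √3·V·I·cosφ = 1.732 × 690 × 52.7 × 0.886 = 55801 W
P_out = η·P_in = 0.906 × 55801 = 50556 W
= 50556/746 = 67.8 HP

67.8 HP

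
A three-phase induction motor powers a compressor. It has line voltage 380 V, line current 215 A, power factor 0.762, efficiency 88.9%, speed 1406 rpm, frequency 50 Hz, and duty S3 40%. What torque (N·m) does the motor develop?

P_in = √3·V·I·cosφ = 1.732 × 380 × 215 × 0.762 = 107826 W
P_out = η·P_in = 0.889 × 107826 = 95857 W
n = 1406 rpm
ω = 2π×1406/60 = 147.2 rad/s
τ = P_out/ω = 95857/147.2 = 651 N·m

651 N·m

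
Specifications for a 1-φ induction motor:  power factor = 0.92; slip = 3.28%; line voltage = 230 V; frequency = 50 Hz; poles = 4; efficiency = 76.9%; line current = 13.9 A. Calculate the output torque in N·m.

14.9 N·m

P_in = V·I·cosφ = 230 × 13.9 × 0.92 = 2941 W
P_out = η·P_in = 0.769 × 2941 = 2262 W
n_s = 120×50/4 = 1500 rpm; n = 1500×(1−0.0328) = 1451 rpm
ω = 2π×1451/60 = 151.9 rad/s
τ = P_out/ω = 2262/151.9 = 14.9 N·m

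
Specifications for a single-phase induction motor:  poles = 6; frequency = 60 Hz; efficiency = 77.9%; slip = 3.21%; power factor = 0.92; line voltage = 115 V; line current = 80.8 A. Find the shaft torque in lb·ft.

P_in = V·I·cosφ = 115 × 80.8 × 0.92 = 8549 W
P_out = η·P_in = 0.779 × 8549 = 6660 W
n_s = 120×60/6 = 1200 rpm; n = 1200×(1−0.0321) = 1161 rpm
ω = 2π×1161/60 = 121.6 rad/s
τ = P_out/ω = 6660/121.6 = 54.77 N·m
In lb·ft: 54.77/1.356 = 40.4 lb·ft

40.4 lb·ft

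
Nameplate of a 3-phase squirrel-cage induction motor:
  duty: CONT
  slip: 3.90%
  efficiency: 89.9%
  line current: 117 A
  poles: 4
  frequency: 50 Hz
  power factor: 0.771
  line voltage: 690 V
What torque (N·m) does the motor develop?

P_in = √3·V·I·cosφ = 1.732 × 690 × 117 × 0.771 = 107805 W
P_out = η·P_in = 0.899 × 107805 = 96917 W
n_s = 120×50/4 = 1500 rpm; n = 1500×(1−0.039) = 1442 rpm
ω = 2π×1442/60 = 151 rad/s
τ = P_out/ω = 96917/151 = 642 N·m

642 N·m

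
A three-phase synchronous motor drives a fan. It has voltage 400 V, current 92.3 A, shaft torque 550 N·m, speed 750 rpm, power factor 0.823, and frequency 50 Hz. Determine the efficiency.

82.1 %

ω = 2π × 750/60 = 78.54 rad/s; P_out = τω = 550 × 78.54 = 43197 W
P_in = √3·V_L·I_L·cosφ = 1.732 × 400 × 92.3 × 0.823 = 52627 W
η = P_out / P_in = 43197 / 52627 = 0.821 = 82.1%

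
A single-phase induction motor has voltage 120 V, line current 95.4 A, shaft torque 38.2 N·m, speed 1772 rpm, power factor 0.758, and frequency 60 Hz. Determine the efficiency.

ω = 2π × 1772/60 = 185.6 rad/s; P_out = τω = 38.2 × 185.6 = 7090 W
P_in = V·I·cosφ = 120 × 95.4 × 0.758 = 8678 W
η = P_out / P_in = 7090 / 8678 = 0.817 = 81.7%

81.7 %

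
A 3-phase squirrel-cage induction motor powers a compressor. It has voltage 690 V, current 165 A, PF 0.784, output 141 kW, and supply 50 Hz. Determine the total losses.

13.6 kW

P_in = √3·V·I·cosφ = 1.732×690×165×0.784 = 154596 W
P_out = 141000 W
Losses = P_in − P_out = 154596 − 141000 = 13596 W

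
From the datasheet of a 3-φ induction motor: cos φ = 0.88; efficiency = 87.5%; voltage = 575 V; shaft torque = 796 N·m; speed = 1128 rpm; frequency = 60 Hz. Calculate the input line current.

ω = 2π×1128/60 = 118.1 rad/s; P_out = τω = 796 × 118.1 = 94008 W
P_in = P_out / η = 94008 / 0.875 = 107438 W
I_L = P_in / (√3·V_L·cosφ) = 107438 / (1.732 × 575 × 0.88) = 123 A

123 A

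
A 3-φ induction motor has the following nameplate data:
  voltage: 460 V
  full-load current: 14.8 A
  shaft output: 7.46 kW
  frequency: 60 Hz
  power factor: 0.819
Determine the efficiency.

77.2 %

P_out = 7.46 kW = 7460 W
P_in = √3·V_L·I_L·cosφ = 1.732 × 460 × 14.8 × 0.819 = 9657 W
η = P_out / P_in = 7460 / 9657 = 0.772 = 77.2%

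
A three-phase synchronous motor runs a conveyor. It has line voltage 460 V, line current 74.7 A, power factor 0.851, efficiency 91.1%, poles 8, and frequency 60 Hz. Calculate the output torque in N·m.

490 N·m

P_in = √3·V·I·cosφ = 1.732 × 460 × 74.7 × 0.851 = 50647 W
P_out = η·P_in = 0.911 × 50647 = 46139 W
n = n_s = 120×60/8 = 900 rpm (synchronous)
ω = 2π×900/60 = 94.25 rad/s
τ = P_out/ω = 46139/94.25 = 490 N·m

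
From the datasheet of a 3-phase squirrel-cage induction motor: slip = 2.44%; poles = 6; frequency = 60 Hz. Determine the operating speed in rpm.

n_s = 120f/p = 120×60/6 = 1200 rpm
n = n_s(1 − s) = 1200 × (1 − 0.0244) = 1171 rpm

1171 rpm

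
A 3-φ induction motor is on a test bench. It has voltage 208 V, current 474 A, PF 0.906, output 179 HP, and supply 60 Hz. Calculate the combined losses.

21.2 kW

P_in = √3·V·I·cosφ = 1.732×208×474×0.906 = 154710 W
P_out = 179×746 = 133534 W
Losses = P_in − P_out = 154710 − 133534 = 21176 W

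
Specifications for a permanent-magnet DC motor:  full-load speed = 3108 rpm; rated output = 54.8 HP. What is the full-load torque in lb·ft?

92.6 lb·ft

P_out = 54.8 × 746 = 40881 W
ω = 2π × 3108/60 = 325.5 rad/s
τ = P_out/ω = 40881/325.5 = 125.6 N·m
In lb·ft: 125.6/1.356 = 92.6 lb·ft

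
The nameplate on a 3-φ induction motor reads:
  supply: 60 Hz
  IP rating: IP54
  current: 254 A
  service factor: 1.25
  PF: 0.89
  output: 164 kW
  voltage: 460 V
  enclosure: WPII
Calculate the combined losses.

16.1 kW

P_in = √3·V·I·cosφ = 1.732×460×254×0.89 = 180107 W
P_out = 164000 W
Losses = P_in − P_out = 180107 − 164000 = 16107 W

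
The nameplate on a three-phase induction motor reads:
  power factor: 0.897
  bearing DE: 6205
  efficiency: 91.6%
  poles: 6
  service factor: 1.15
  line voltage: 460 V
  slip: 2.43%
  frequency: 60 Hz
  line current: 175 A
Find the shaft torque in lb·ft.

689 lb·ft

P_in = √3·V·I·cosφ = 1.732 × 460 × 175 × 0.897 = 125065 W
P_out = η·P_in = 0.916 × 125065 = 114560 W
n_s = 120×60/6 = 1200 rpm; n = 1200×(1−0.0243) = 1171 rpm
ω = 2π×1171/60 = 122.6 rad/s
τ = P_out/ω = 114560/122.6 = 934.4 N·m
In lb·ft: 934.4/1.356 = 689 lb·ft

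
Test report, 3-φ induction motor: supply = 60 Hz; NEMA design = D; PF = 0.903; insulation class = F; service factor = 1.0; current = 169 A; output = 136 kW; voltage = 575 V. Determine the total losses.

16 kW

P_in = √3·V·I·cosφ = 1.732×575×169×0.903 = 151981 W
P_out = 136000 W
Losses = P_in − P_out = 151981 − 136000 = 15981 W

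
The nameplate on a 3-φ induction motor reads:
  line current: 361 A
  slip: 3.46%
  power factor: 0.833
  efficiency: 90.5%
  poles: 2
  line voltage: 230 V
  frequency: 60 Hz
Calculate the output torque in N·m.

298 N·m

P_in = √3·V·I·cosφ = 1.732 × 230 × 361 × 0.833 = 119792 W
P_out = η·P_in = 0.905 × 119792 = 108412 W
n_s = 120×60/2 = 3600 rpm; n = 3600×(1−0.0346) = 3475 rpm
ω = 2π×3475/60 = 363.9 rad/s
τ = P_out/ω = 108412/363.9 = 298 N·m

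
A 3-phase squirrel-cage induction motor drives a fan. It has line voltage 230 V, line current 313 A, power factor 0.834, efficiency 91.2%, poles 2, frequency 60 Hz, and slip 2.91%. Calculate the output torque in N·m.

259 N·m

P_in = √3·V·I·cosφ = 1.732 × 230 × 313 × 0.834 = 103989 W
P_out = η·P_in = 0.912 × 103989 = 94838 W
n_s = 120×60/2 = 3600 rpm; n = 3600×(1−0.0291) = 3495 rpm
ω = 2π×3495/60 = 366 rad/s
τ = P_out/ω = 94838/366 = 259 N·m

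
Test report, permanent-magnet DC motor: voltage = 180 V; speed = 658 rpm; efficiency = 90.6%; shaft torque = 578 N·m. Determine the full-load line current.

ω = 2π×658/60 = 68.91 rad/s; P_out = τω = 578 × 68.91 = 39830 W
P_in = P_out / η = 39830 / 0.906 = 43962 W
I = P_in / V = 43962 / 180 = 244 A

244 A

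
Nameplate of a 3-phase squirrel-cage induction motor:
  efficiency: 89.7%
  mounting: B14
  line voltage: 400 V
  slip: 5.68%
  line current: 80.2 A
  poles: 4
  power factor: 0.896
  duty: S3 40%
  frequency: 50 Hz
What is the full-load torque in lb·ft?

P_in = √3·V·I·cosφ = 1.732 × 400 × 80.2 × 0.896 = 49784 W
P_out = η·P_in = 0.897 × 49784 = 44656 W
n_s = 120×50/4 = 1500 rpm; n = 1500×(1−0.0568) = 1415 rpm
ω = 2π×1415/60 = 148.2 rad/s
τ = P_out/ω = 44656/148.2 = 301.3 N·m
In lb·ft: 301.3/1.356 = 222 lb·ft

222 lb·ft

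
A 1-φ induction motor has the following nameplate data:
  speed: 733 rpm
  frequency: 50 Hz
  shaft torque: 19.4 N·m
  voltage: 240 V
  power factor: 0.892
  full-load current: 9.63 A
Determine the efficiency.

72.2 %

ω = 2π × 733/60 = 76.76 rad/s; P_out = τω = 19.4 × 76.76 = 1489 W
P_in = V·I·cosφ = 240 × 9.63 × 0.892 = 2062 W
η = P_out / P_in = 1489 / 2062 = 0.722 = 72.2%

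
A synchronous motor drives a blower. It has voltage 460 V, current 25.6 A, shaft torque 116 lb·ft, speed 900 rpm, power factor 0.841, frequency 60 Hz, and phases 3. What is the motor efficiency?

86.4 %

τ = 116 lb·ft × 1.356 = 157.3 N·m
ω = 2π × 900/60 = 94.25 rad/s; P_out = τω = 157.3 × 94.25 = 14826 W
P_in = √3·V_L·I_L·cosφ = 1.732 × 460 × 25.6 × 0.841 = 17153 W
η = P_out / P_in = 14826 / 17153 = 0.864 = 86.4%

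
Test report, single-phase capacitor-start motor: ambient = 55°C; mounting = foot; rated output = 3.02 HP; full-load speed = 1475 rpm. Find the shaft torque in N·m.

P_out = 3.02 × 746 = 2253 W
ω = 2π × 1475/60 = 154.5 rad/s
τ = P_out/ω = 2253/154.5 = 14.6 N·m

14.6 N·m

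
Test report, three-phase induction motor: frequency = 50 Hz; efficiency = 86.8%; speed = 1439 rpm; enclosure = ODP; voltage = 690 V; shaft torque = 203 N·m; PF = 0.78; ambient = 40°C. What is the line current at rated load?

ω = 2π×1439/60 = 150.7 rad/s; P_out = τω = 203 × 150.7 = 30592 W
P_in = P_out / η = 30592 / 0.868 = 35244 W
I_L = P_in / (√3·V_L·cosφ) = 35244 / (1.732 × 690 × 0.78) = 37.8 A

37.8 A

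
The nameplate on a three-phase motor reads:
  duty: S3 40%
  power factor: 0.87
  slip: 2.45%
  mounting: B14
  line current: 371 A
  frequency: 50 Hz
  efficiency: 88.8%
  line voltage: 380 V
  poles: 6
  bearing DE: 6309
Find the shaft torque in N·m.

P_in = √3·V·I·cosφ = 1.732 × 380 × 371 × 0.87 = 212434 W
P_out = η·P_in = 0.888 × 212434 = 188641 W
n_s = 120×50/6 = 1000 rpm; n = 1000×(1−0.0245) = 976 rpm
ω = 2π×976/60 = 102.2 rad/s
τ = P_out/ω = 188641/102.2 = 1850 N·m

1850 N·m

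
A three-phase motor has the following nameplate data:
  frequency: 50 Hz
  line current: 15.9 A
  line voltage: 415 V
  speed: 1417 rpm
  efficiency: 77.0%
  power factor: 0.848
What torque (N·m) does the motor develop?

P_in = √3·V·I·cosφ = 1.732 × 415 × 15.9 × 0.848 = 9691 W
P_out = η·P_in = 0.77 × 9691 = 7462 W
n = 1417 rpm
ω = 2π×1417/60 = 148.4 rad/s
τ = P_out/ω = 7462/148.4 = 50.3 N·m

50.3 N·m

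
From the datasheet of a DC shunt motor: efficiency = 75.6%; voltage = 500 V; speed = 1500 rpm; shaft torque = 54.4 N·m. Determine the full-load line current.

22.6 A

ω = 2π×1500/60 = 157.1 rad/s; P_out = τω = 54.4 × 157.1 = 8546 W
P_in = P_out / η = 8546 / 0.756 = 11304 W
I = P_in / V = 11304 / 500 = 22.6 A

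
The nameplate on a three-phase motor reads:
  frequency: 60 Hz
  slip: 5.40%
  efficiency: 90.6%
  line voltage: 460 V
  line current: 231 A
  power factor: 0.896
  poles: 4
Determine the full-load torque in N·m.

838 N·m

P_in = √3·V·I·cosφ = 1.732 × 460 × 231 × 0.896 = 164902 W
P_out = η·P_in = 0.906 × 164902 = 149401 W
n_s = 120×60/4 = 1800 rpm; n = 1800×(1−0.054) = 1703 rpm
ω = 2π×1703/60 = 178.3 rad/s
τ = P_out/ω = 149401/178.3 = 838 N·m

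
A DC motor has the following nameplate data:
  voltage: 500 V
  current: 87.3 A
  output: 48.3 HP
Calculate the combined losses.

7620 W

P_in = V·I = 500×87.3 = 43650 W
P_out = 48.3×746 = 36032 W
Losses = P_in − P_out = 43650 − 36032 = 7618 W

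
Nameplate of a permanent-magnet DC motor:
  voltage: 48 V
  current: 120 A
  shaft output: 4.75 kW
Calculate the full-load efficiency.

82.5 %

P_out = 4.75 kW = 4750 W
P_in = V·I = 48 × 120 = 5760 W
η = P_out / P_in = 4750 / 5760 = 0.825 = 82.5%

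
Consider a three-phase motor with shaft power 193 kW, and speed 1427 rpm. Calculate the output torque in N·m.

1290 N·m

ω = 2π × 1427/60 = 149.4 rad/s
τ = P/ω = 193000/149.4 = 1290 N·m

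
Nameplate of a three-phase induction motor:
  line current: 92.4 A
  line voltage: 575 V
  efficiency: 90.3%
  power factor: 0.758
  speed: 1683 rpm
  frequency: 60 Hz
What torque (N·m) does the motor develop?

P_in = √3·V·I·cosφ = 1.732 × 575 × 92.4 × 0.758 = 69752 W
P_out = η·P_in = 0.903 × 69752 = 62986 W
n = 1683 rpm
ω = 2π×1683/60 = 176.2 rad/s
τ = P_out/ω = 62986/176.2 = 357 N·m

357 N·m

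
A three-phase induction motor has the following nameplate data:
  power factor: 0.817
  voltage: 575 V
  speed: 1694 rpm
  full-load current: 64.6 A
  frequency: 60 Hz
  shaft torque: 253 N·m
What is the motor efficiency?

85.4 %

ω = 2π × 1694/60 = 177.4 rad/s; P_out = τω = 253 × 177.4 = 44882 W
P_in = √3·V_L·I_L·cosφ = 1.732 × 575 × 64.6 × 0.817 = 52562 W
η = P_out / P_in = 44882 / 52562 = 0.854 = 85.4%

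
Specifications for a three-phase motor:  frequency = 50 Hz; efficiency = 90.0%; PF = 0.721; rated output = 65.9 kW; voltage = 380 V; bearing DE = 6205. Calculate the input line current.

154 A

P_out = 65.9 kW = 65900 W
P_in = P_out / η = 65900 / 0.900 = 73222 W
I_L = P_in / (√3·V_L·cosφ) = 73222 / (1.732 × 380 × 0.721) = 154 A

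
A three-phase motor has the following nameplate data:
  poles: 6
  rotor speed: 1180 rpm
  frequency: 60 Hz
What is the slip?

n_s = 120f/p = 120×60/6 = 1200 rpm
s = (n_s − n)/n_s = (1200 − 1180)/1200 = 0.0167

1.7 %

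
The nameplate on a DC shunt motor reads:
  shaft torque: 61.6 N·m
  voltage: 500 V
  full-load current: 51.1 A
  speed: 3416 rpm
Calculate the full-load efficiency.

86.2 %

ω = 2π × 3416/60 = 357.7 rad/s; P_out = τω = 61.6 × 357.7 = 22034 W
P_in = V·I = 500 × 51.1 = 25550 W
η = P_out / P_in = 22034 / 25550 = 0.862 = 86.2%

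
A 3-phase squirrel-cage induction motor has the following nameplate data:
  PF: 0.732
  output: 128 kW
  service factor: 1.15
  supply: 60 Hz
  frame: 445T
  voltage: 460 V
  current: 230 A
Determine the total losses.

6140 W

P_in = √3·V·I·cosφ = 1.732×460×230×0.732 = 134136 W
P_out = 128000 W
Losses = P_in − P_out = 134136 − 128000 = 6136 W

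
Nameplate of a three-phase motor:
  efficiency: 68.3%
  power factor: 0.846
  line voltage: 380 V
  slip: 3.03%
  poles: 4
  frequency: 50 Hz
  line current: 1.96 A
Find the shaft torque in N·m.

4.89 N·m

P_in = √3·V·I·cosφ = 1.732 × 380 × 1.96 × 0.846 = 1091 W
P_out = η·P_in = 0.683 × 1091 = 745 W
n_s = 120×50/4 = 1500 rpm; n = 1500×(1−0.0303) = 1455 rpm
ω = 2π×1455/60 = 152.4 rad/s
τ = P_out/ω = 745/152.4 = 4.89 N·m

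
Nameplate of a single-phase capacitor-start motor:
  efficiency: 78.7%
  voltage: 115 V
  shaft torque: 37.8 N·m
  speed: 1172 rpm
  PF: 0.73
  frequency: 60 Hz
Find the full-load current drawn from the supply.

ω = 2π×1172/60 = 122.7 rad/s; P_out = τω = 37.8 × 122.7 = 4638 W
P_in = P_out / η = 4638 / 0.787 = 5893 W
I = P_in / (V·cosφ) = 5893 / (115 × 0.73) = 70.2 A

70.2 A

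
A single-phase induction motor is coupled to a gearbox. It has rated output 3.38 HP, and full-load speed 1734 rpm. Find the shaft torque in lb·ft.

10.2 lb·ft

P_out = 3.38 × 746 = 2521 W
ω = 2π × 1734/60 = 181.6 rad/s
τ = P_out/ω = 2521/181.6 = 13.88 N·m
In lb·ft: 13.88/1.356 = 10.2 lb·ft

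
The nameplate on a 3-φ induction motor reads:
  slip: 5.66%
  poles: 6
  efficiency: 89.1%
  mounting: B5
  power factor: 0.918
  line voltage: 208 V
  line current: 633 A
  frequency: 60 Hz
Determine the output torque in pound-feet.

1160 lb·ft

P_in = √3·V·I·cosφ = 1.732 × 208 × 633 × 0.918 = 209343 W
P_out = η·P_in = 0.891 × 209343 = 186525 W
n_s = 120×60/6 = 1200 rpm; n = 1200×(1−0.0566) = 1132 rpm
ω = 2π×1132/60 = 118.5 rad/s
τ = P_out/ω = 186525/118.5 = 1574 N·m
In lb·ft: 1574/1.356 = 1160 lb·ft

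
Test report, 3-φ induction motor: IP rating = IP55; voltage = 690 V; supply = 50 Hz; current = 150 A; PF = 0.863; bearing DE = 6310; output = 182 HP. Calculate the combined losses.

P_in = √3·V·I·cosφ = 1.732×690×150×0.863 = 154703 W
P_out = 182×746 = 135772 W
Losses = P_in − P_out = 154703 − 135772 = 18931 W

18.9 kW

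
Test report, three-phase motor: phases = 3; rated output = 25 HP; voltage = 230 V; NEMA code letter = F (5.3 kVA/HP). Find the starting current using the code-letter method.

S_LR = 5.3 × 25 = 132.5 kVA
I_LR = S_LR/(√3·V_L) = 132500/(1.732×230) = 333 A

333 A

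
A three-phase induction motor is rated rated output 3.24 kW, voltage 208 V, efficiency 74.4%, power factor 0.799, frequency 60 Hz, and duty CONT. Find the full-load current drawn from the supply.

P_out = 3.24 kW = 3240 W
P_in = P_out / η = 3240 / 0.744 = 4355 W
I_L = P_in / (√3·V_L·cosφ) = 4355 / (1.732 × 208 × 0.799) = 15.1 A

15.1 A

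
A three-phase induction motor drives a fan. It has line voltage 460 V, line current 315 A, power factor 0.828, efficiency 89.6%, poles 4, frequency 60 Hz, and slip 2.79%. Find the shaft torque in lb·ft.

749 lb·ft

P_in = √3·V·I·cosφ = 1.732 × 460 × 315 × 0.828 = 207801 W
P_out = η·P_in = 0.896 × 207801 = 186190 W
n_s = 120×60/4 = 1800 rpm; n = 1800×(1−0.0279) = 1750 rpm
ω = 2π×1750/60 = 183.3 rad/s
τ = P_out/ω = 186190/183.3 = 1016 N·m
In lb·ft: 1016/1.356 = 749 lb·ft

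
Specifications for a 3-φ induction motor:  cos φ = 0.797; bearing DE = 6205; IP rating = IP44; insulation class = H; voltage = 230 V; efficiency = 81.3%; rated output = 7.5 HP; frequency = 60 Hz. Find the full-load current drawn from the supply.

21.7 A

P_out = 7.5 × 746 = 5595 W
P_in = P_out / η = 5595 / 0.813 = 6882 W
I_L = P_in / (√3·V_L·cosφ) = 6882 / (1.732 × 230 × 0.797) = 21.7 A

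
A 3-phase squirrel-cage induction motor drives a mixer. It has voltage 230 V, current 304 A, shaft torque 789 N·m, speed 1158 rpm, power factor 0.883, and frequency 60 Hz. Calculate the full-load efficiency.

89.5 %

ω = 2π × 1158/60 = 121.3 rad/s; P_out = τω = 789 × 121.3 = 95706 W
P_in = √3·V_L·I_L·cosφ = 1.732 × 230 × 304 × 0.883 = 106933 W
η = P_out / P_in = 95706 / 106933 = 0.895 = 89.5%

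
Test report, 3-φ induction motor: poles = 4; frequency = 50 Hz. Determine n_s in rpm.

1500 rpm

n_s = 120f/p = 120×50/4 = 1500 rpm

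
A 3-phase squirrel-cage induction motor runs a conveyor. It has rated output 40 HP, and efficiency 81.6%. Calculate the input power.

P_out = 40 × 746 = 29840 W
P_in = P_out/η = 29840/0.816 = 36569 W = 36.6 kW

36.6 kW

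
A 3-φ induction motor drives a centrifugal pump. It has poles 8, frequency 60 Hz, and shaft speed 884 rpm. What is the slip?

n_s = 120f/p = 120×60/8 = 900 rpm
s = (n_s − n)/n_s = (900 − 884)/900 = 0.0178

1.78 %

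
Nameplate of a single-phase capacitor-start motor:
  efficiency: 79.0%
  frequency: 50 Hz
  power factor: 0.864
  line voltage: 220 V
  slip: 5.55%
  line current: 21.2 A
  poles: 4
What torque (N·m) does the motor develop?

P_in = V·I·cosφ = 220 × 21.2 × 0.864 = 4030 W
P_out = η·P_in = 0.79 × 4030 = 3184 W
n_s = 120×50/4 = 1500 rpm; n = 1500×(1−0.0555) = 1417 rpm
ω = 2π×1417/60 = 148.4 rad/s
τ = P_out/ω = 3184/148.4 = 21.5 N·m

21.5 N·m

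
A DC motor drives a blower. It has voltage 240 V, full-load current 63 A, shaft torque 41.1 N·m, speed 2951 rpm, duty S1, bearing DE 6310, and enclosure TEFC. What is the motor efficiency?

84.0 %

ω = 2π × 2951/60 = 309 rad/s; P_out = τω = 41.1 × 309 = 12700 W
P_in = V·I = 240 × 63 = 15120 W
η = P_out / P_in = 12700 / 15120 = 0.840 = 84.0%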